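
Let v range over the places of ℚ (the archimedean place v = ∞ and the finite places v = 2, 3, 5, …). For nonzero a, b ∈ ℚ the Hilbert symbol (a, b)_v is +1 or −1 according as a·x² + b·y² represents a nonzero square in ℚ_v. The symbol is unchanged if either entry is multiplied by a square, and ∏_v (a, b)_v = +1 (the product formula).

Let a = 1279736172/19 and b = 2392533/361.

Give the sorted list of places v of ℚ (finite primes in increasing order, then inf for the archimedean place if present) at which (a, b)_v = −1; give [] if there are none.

(a, b) ≡ (7657, 13) mod (ℚ^×)²; places V = {2, 3, 11, 13, 19, 31, ∞}.
(a,b)_31: α=1, u≡12; β=0, v≡24 (mod 31); (12|31)=-1, (24|31)=-1; sign (−1)^0·-1^0·-1^1 = -1.
(a,b)_13: α=1, u≡3; β=3, v≡1 (mod 13); (3|13)=+1, (1|13)=+1; sign (−1)^0·+1^3·+1^1 = +1.
(a,b)_11: α=2, u≡1; β=2, v≡8 (mod 11); (1|11)=+1, (8|11)=-1; sign (−1)^0·+1^2·-1^2 = +1.
(a,b)_∞: sgn(7657)=+, sgn(13)=+, so +1.
(a,b)_2: α=2, β=0; u≡1, v≡5 (mod 8); ε(u)ε(v)=0·0, αω(v)=2·1, βω(u)=0·0; sum ≡ 0  ⇒  +1.
(a,b)_3: α=8, u≡1; β=2, v≡1 (mod 3); (1|3)=+1, (1|3)=+1; sign (−1)^0·+1^2·+1^8 = +1.
(a,b)_19: α=-1, u≡7; β=-2, v≡15 (mod 19); (7|19)=+1, (15|19)=-1; sign (−1)^0·+1^-2·-1^-1 = -1.
Ram(7657, 13) = {19, 31}; no ℚ_19-point on the conic.

[19, 31]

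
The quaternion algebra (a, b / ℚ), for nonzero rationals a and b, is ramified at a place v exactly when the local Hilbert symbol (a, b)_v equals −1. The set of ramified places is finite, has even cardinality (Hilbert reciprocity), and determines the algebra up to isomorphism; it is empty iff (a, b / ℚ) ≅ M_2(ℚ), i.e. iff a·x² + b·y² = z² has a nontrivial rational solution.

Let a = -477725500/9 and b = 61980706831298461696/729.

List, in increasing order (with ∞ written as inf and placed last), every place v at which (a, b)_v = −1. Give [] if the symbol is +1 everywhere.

[31, 37]

(a, b) ≡ (-97495, 259) mod (ℚ^×)²; places V = {2, 3, 5, 7, 17, 31, 37, ∞}.
(a,b)_5: α=3, u≡4; β=0, v≡4 (mod 5); (4|5)=+1, (4|5)=+1; sign (−1)^0·+1^0·+1^3 = +1.
(a,b)_∞: sgn(-97495)=−, sgn(259)=+, so +1.
(a,b)_7: α=2, u≡1; β=5, v≡4 (mod 7); (1|7)=+1, (4|7)=+1; sign (−1)^0·+1^5·+1^2 = +1.
(a,b)_31: α=1, u≡21; β=2, v≡6 (mod 31); (21|31)=-1, (6|31)=-1; sign (−1)^0·-1^2·-1^1 = -1.
(a,b)_17: α=1, u≡3; β=2, v≡9 (mod 17); (3|17)=-1, (9|17)=+1; sign (−1)^0·-1^2·+1^1 = +1.
(a,b)_3: α=-2, u≡2; β=-6, v≡1 (mod 3); (2|3)=-1, (1|3)=+1; sign (−1)^0·-1^-6·+1^-2 = +1.
(a,b)_37: α=1, u≡31; β=3, v≡36 (mod 37); (31|37)=-1, (36|37)=+1; sign (−1)^0·-1^3·+1^1 = -1.
(a,b)_2: α=2, β=18; u≡1, v≡3 (mod 8); ε(u)ε(v)=0·1, αω(v)=2·1, βω(u)=18·0; sum ≡ 0  ⇒  +1.
Ram(-97495, 259) = {31, 37}; no ℚ_31-point on the conic.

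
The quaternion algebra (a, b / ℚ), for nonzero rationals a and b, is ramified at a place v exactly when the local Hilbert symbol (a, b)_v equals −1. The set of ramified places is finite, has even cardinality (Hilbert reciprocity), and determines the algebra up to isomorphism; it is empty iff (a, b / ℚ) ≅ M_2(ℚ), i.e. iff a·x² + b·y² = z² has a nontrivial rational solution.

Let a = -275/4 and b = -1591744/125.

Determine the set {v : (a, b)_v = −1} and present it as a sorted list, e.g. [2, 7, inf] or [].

Mod squares: a ≡ -11, b ≡ -124355. Check v ∈ {∞, 2, 5, 7, 11, 17, 19}.
v=7: a=7^0·(≡3), b=7^1·(≡4) mod 7; (3|7)=-1, (4|7)=+1; (−1)^{0·1·3}·(-1)^1·(+1)^0 = -1.
v=17: a=17^0·(≡12), b=17^1·(≡12) mod 17; (12|17)=-1, (12|17)=-1; (−1)^{0·1·8}·(-1)^1·(-1)^0 = -1.
v=11: a=11^1·(≡2), b=11^1·(≡3) mod 11; (2|11)=-1, (3|11)=+1; (−1)^{1·1·5}·(-1)^1·(+1)^1 = +1.
v=5: a=5^2·(≡1), b=5^-3·(≡1) mod 5; (1|5)=+1, (1|5)=+1; (−1)^{2·-3·2}·(+1)^-3·(+1)^2 = +1.
v=2: v_2(a)=-2, v_2(b)=6; units ≡ 5, 5 (mod 8); ε·ε+αω+βω = 0·0+-2·1+6·1 ≡ 0  ⇒  (a,b)_2 = +1.
v=∞: -11 < 0 and -124355 < 0  ⇒  (a,b)_∞ = -1.
v=19: a=19^0·(≡12), b=19^1·(≡3) mod 19; (12|19)=-1, (3|19)=-1; (−1)^{0·1·9}·(-1)^1·(-1)^0 = -1.
Ram(-11, -124355) = {7, 17, 19, ∞}; no ℚ_7-point on the conic.

[7, 17, 19, inf]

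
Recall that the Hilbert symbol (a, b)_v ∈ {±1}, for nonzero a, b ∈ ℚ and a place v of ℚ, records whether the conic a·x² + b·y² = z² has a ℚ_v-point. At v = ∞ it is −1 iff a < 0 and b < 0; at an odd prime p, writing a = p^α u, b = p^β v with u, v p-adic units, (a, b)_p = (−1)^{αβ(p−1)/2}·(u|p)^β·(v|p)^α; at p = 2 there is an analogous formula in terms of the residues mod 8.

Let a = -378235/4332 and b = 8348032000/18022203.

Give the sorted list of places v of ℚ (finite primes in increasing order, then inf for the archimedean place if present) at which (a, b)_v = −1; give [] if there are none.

[5, 11]

Mod squares: a ≡ -2145, b ≡ 165. Check v ∈ {∞, 2, 3, 5, 7, 11, 13, 19, 23, 43}.
v=∞: -2145 < 0 and 165 > 0  ⇒  (a,b)_∞ = +1.
v=2: v_2(a)=-2, v_2(b)=10; units ≡ 7, 5 (mod 8); ε·ε+αω+βω = 1·0+-2·1+10·0 ≡ 0  ⇒  (a,b)_2 = +1.
v=19: a=19^-2·(≡3), b=19^-2·(≡10) mod 19; (3|19)=-1, (10|19)=-1; (−1)^{-2·-2·9}·(-1)^-2·(-1)^-2 = +1.
v=11: a=11^1·(≡5), b=11^3·(≡9) mod 11; (5|11)=+1, (9|11)=+1; (−1)^{1·3·5}·(+1)^3·(+1)^1 = -1.
v=43: a=43^0·(≡28), b=43^-2·(≡9) mod 43; (28|43)=-1, (9|43)=+1; (−1)^{0·-2·21}·(-1)^-2·(+1)^0 = +1.
v=23: a=23^2·(≡17), b=23^0·(≡1) mod 23; (17|23)=-1, (1|23)=+1; (−1)^{2·0·11}·(-1)^0·(+1)^2 = +1.
v=7: a=7^0·(≡4), b=7^2·(≡4) mod 7; (4|7)=+1, (4|7)=+1; (−1)^{0·2·3}·(+1)^2·(+1)^0 = +1.
v=13: a=13^1·(≡4), b=13^0·(≡12) mod 13; (4|13)=+1, (12|13)=+1; (−1)^{1·0·6}·(+1)^0·(+1)^1 = +1.
v=5: a=5^1·(≡4), b=5^3·(≡2) mod 5; (4|5)=+1, (2|5)=-1; (−1)^{1·3·2}·(+1)^3·(-1)^1 = -1.
v=3: a=3^-1·(≡2), b=3^-3·(≡1) mod 3; (2|3)=-1, (1|3)=+1; (−1)^{-1·-3·1}·(-1)^-3·(+1)^-1 = +1.
(-2145, 165 / ℚ) ramifies at {5, 11}: a division algebra.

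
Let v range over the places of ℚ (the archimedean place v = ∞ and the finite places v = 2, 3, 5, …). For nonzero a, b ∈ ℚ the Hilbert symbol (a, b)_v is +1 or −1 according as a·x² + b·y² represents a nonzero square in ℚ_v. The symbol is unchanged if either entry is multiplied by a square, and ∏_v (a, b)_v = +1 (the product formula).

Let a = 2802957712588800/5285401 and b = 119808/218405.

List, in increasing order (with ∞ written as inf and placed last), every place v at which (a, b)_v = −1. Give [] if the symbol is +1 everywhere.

Mod squares: a ≡ 2958, b ≡ 65. Check v ∈ {∞, 2, 3, 5, 11, 13, 17, 19, 29}.
v=3: a=3^5·(≡2), b=3^2·(≡2) mod 3; (2|3)=-1, (2|3)=-1; (−1)^{5·2·1}·(-1)^2·(-1)^5 = -1.
v=13: a=13^4·(≡5), b=13^1·(≡5) mod 13; (5|13)=-1, (5|13)=-1; (−1)^{4·1·6}·(-1)^1·(-1)^4 = -1.
v=5: a=5^2·(≡2), b=5^-1·(≡3) mod 5; (2|5)=-1, (3|5)=-1; (−1)^{2·-1·2}·(-1)^-1·(-1)^2 = -1.
v=∞: 2958 > 0 and 65 > 0  ⇒  (a,b)_∞ = +1.
v=11: a=11^-4·(≡7), b=11^-2·(≡7) mod 11; (7|11)=-1, (7|11)=-1; (−1)^{-4·-2·5}·(-1)^-2·(-1)^-4 = +1.
v=19: a=19^-2·(≡8), b=19^-2·(≡2) mod 19; (8|19)=-1, (2|19)=-1; (−1)^{-2·-2·9}·(-1)^-2·(-1)^-2 = +1.
v=17: a=17^1·(≡15), b=17^0·(≡10) mod 17; (15|17)=+1, (10|17)=-1; (−1)^{1·0·8}·(+1)^0·(-1)^1 = -1.
v=29: a=29^1·(≡8), b=29^0·(≡16) mod 29; (8|29)=-1, (16|29)=+1; (−1)^{1·0·14}·(-1)^0·(+1)^1 = +1.
v=2: v_2(a)=15, v_2(b)=10; units ≡ 7, 1 (mod 8); ε·ε+αω+βω = 1·0+15·0+10·0 ≡ 0  ⇒  (a,b)_2 = +1.
|Ram(2958, 65)| = 4, even; anisotropic at {3, 5, 13, 17}.

[3, 5, 13, 17]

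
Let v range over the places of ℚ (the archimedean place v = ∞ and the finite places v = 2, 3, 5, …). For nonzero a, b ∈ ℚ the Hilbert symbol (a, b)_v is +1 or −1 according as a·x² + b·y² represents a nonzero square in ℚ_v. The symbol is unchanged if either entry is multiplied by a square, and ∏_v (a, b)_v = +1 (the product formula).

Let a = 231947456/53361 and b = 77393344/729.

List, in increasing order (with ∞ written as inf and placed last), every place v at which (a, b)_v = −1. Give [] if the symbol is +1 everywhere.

[2, 13, 17, 23, 31, 37]

Mod squares: a ≡ 6851, b ≡ 24679. Check v ∈ {∞, 2, 3, 7, 11, 13, 17, 23, 29, 31, 37}.
v=17: a=17^1·(≡14), b=17^0·(≡3) mod 17; (14|17)=-1, (3|17)=-1; (−1)^{1·0·8}·(-1)^0·(-1)^1 = -1.
v=2: v_2(a)=6, v_2(b)=6; units ≡ 3, 7 (mod 8); ε·ε+αω+βω = 1·1+6·0+6·1 ≡ 1  ⇒  (a,b)_2 = -1.
v=∞: 6851 > 0 and 24679 > 0  ⇒  (a,b)_∞ = +1.
v=7: a=7^-2·(≡5), b=7^2·(≡4) mod 7; (5|7)=-1, (4|7)=+1; (−1)^{-2·2·3}·(-1)^2·(+1)^-2 = +1.
v=37: a=37^0·(≡22), b=37^1·(≡21) mod 37; (22|37)=-1, (21|37)=+1; (−1)^{0·1·18}·(-1)^1·(+1)^0 = -1.
v=13: a=13^1·(≡6), b=13^0·(≡2) mod 13; (6|13)=-1, (2|13)=-1; (−1)^{1·0·6}·(-1)^0·(-1)^1 = -1.
v=23: a=23^2·(≡15), b=23^1·(≡19) mod 23; (15|23)=-1, (19|23)=-1; (−1)^{2·1·11}·(-1)^1·(-1)^2 = -1.
v=29: a=29^0·(≡4), b=29^1·(≡10) mod 29; (4|29)=+1, (10|29)=-1; (−1)^{0·1·14}·(+1)^1·(-1)^0 = +1.
v=31: a=31^1·(≡14), b=31^0·(≡30) mod 31; (14|31)=+1, (30|31)=-1; (−1)^{1·0·15}·(+1)^0·(-1)^1 = -1.
v=3: a=3^-2·(≡2), b=3^-6·(≡1) mod 3; (2|3)=-1, (1|3)=+1; (−1)^{-2·-6·1}·(-1)^-6·(+1)^-2 = +1.
v=11: a=11^-2·(≡4), b=11^0·(≡2) mod 11; (4|11)=+1, (2|11)=-1; (−1)^{-2·0·5}·(+1)^0·(-1)^-2 = +1.
(6851, 24679 / ℚ) ramifies at {2, 13, 17, 23, 31, 37}: a division algebra.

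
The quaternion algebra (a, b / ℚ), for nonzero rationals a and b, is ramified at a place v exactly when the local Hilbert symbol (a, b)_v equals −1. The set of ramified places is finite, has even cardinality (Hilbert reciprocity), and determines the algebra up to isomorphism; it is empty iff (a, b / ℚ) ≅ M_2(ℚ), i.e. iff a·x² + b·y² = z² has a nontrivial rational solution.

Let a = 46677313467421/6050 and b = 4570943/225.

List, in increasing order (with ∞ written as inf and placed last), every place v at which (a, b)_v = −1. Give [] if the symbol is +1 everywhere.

[13, 17, 23, 41]

Mod squares: a ≡ 39008138, b ≡ 27047. Check v ∈ {∞, 2, 3, 5, 7, 11, 13, 17, 23, 37, 41, 43}.
v=37: a=37^1·(≡26), b=37^1·(≡11) mod 37; (26|37)=+1, (11|37)=+1; (−1)^{1·1·18}·(+1)^1·(+1)^1 = +1.
v=5: a=5^-2·(≡3), b=5^-2·(≡2) mod 5; (3|5)=-1, (2|5)=-1; (−1)^{-2·-2·2}·(-1)^-2·(-1)^-2 = +1.
v=11: a=11^-2·(≡9), b=11^0·(≡5) mod 11; (9|11)=+1, (5|11)=+1; (−1)^{-2·0·5}·(+1)^0·(+1)^-2 = +1.
v=∞: 39008138 > 0 and 27047 > 0  ⇒  (a,b)_∞ = +1.
v=3: a=3^0·(≡2), b=3^-2·(≡2) mod 3; (2|3)=-1, (2|3)=-1; (−1)^{0·-2·1}·(-1)^-2·(-1)^0 = +1.
v=7: a=7^2·(≡4), b=7^0·(≡6) mod 7; (4|7)=+1, (6|7)=-1; (−1)^{2·0·3}·(+1)^0·(-1)^2 = +1.
v=2: v_2(a)=-1, v_2(b)=0; units ≡ 5, 7 (mod 8); ε·ε+αω+βω = 0·1+-1·0+0·1 ≡ 0  ⇒  (a,b)_2 = +1.
v=43: a=43^1·(≡25), b=43^1·(≡22) mod 43; (25|43)=+1, (22|43)=-1; (−1)^{1·1·21}·(+1)^1·(-1)^1 = +1.
v=23: a=23^1·(≡1), b=23^0·(≡20) mod 23; (1|23)=+1, (20|23)=-1; (−1)^{1·0·11}·(+1)^0·(-1)^1 = -1.
v=13: a=13^3·(≡2), b=13^2·(≡5) mod 13; (2|13)=-1, (5|13)=-1; (−1)^{3·2·6}·(-1)^2·(-1)^3 = -1.
v=41: a=41^1·(≡3), b=41^0·(≡7) mod 41; (3|41)=-1, (7|41)=-1; (−1)^{1·0·20}·(-1)^0·(-1)^1 = -1.
v=17: a=17^2·(≡14), b=17^1·(≡6) mod 17; (14|17)=-1, (6|17)=-1; (−1)^{2·1·8}·(-1)^1·(-1)^2 = -1.
|Ram(39008138, 27047)| = 4, even; anisotropic at {13, 17, 23, 41}.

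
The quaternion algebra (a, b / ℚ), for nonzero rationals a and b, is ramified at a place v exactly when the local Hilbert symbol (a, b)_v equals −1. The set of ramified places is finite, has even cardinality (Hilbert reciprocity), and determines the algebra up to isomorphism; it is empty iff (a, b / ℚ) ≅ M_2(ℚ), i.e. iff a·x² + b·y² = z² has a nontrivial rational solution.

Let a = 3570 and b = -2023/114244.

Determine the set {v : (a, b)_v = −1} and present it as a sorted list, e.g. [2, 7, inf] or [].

(a, b) ≡ (3570, -7) mod (ℚ^×)²; places V = {2, 3, 5, 7, 13, 17, ∞}.
(a,b)_3: α=1, u≡2; β=0, v≡2 (mod 3); (2|3)=-1, (2|3)=-1; sign (−1)^0·-1^0·-1^1 = -1.
(a,b)_13: α=0, u≡8; β=-4, v≡11 (mod 13); (8|13)=-1, (11|13)=-1; sign (−1)^0·-1^-4·-1^0 = +1.
(a,b)_17: α=1, u≡6; β=2, v≡11 (mod 17); (6|17)=-1, (11|17)=-1; sign (−1)^0·-1^2·-1^1 = -1.
(a,b)_7: α=1, u≡6; β=1, v≡3 (mod 7); (6|7)=-1, (3|7)=-1; sign (−1)^1·-1^1·-1^1 = -1.
(a,b)_∞: sgn(3570)=+, sgn(-7)=−, so +1.
(a,b)_5: α=1, u≡4; β=0, v≡3 (mod 5); (4|5)=+1, (3|5)=-1; sign (−1)^0·+1^0·-1^1 = -1.
(a,b)_2: α=1, β=-2; u≡1, v≡1 (mod 8); ε(u)ε(v)=0·0, αω(v)=1·0, βω(u)=-2·0; sum ≡ 0  ⇒  +1.
|Ram(3570, -7)| = 4, even; anisotropic at {3, 5, 7, 17}.

[3, 5, 7, 17]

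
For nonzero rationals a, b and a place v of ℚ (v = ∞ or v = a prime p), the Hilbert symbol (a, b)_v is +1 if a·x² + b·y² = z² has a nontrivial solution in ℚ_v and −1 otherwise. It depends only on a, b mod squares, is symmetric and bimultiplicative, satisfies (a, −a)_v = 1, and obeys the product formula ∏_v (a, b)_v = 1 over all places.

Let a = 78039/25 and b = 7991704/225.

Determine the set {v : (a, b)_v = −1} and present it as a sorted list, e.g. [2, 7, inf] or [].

(a, b) ≡ (8671, 40774) mod (ℚ^×)²; places V = {2, 3, 5, 7, 13, 19, 23, 29, 37, ∞}.
(a,b)_2: α=0, β=3; u≡7, v≡3 (mod 8); ε(u)ε(v)=1·1, αω(v)=0·1, βω(u)=3·0; sum ≡ 1  ⇒  -1.
(a,b)_29: α=1, u≡16; β=1, v≡14 (mod 29); (16|29)=+1, (14|29)=-1; sign (−1)^0·+1^1·-1^1 = -1.
(a,b)_13: α=1, u≡3; β=0, v≡8 (mod 13); (3|13)=+1, (8|13)=-1; sign (−1)^0·+1^0·-1^1 = -1.
(a,b)_23: α=1, u≡6; β=0, v≡12 (mod 23); (6|23)=+1, (12|23)=+1; sign (−1)^0·+1^0·+1^1 = +1.
(a,b)_7: α=0, u≡6; β=2, v≡3 (mod 7); (6|7)=-1, (3|7)=-1; sign (−1)^0·-1^2·-1^0 = +1.
(a,b)_5: α=-2, u≡4; β=-2, v≡1 (mod 5); (4|5)=+1, (1|5)=+1; sign (−1)^0·+1^-2·+1^-2 = +1.
(a,b)_∞: sgn(8671)=+, sgn(40774)=+, so +1.
(a,b)_37: α=0, u≡18; β=1, v≡20 (mod 37); (18|37)=-1, (20|37)=-1; sign (−1)^0·-1^1·-1^0 = -1.
(a,b)_3: α=2, u≡1; β=-2, v≡1 (mod 3); (1|3)=+1, (1|3)=+1; sign (−1)^0·+1^-2·+1^2 = +1.
(a,b)_19: α=0, u≡1; β=1, v≡2 (mod 19); (1|19)=+1, (2|19)=-1; sign (−1)^0·+1^1·-1^0 = +1.
|Ram(8671, 40774)| = 4, even; anisotropic at {2, 13, 29, 37}.

[2, 13, 29, 37]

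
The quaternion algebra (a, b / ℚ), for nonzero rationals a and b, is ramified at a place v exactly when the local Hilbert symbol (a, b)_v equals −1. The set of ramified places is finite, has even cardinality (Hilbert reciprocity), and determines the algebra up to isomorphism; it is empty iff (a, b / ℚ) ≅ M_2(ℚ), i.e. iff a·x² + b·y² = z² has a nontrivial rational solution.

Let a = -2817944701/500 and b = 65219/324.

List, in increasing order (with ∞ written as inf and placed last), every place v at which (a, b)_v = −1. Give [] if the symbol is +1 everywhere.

[2, 11, 13, 17]

Mod squares: a ≡ -230945, b ≡ 11. Check v ∈ {∞, 2, 3, 5, 7, 11, 13, 17, 19}.
v=19: a=19^3·(≡6), b=19^0·(≡11) mod 19; (6|19)=+1, (11|19)=+1; (−1)^{3·0·9}·(+1)^0·(+1)^3 = +1.
v=17: a=17^1·(≡8), b=17^0·(≡7) mod 17; (8|17)=+1, (7|17)=-1; (−1)^{1·0·8}·(+1)^0·(-1)^1 = -1.
v=5: a=5^-3·(≡1), b=5^0·(≡1) mod 5; (1|5)=+1, (1|5)=+1; (−1)^{-3·0·2}·(+1)^0·(+1)^-3 = +1.
v=11: a=11^1·(≡4), b=11^3·(≡1) mod 11; (4|11)=+1, (1|11)=+1; (−1)^{1·3·5}·(+1)^3·(+1)^1 = -1.
v=2: v_2(a)=-2, v_2(b)=-2; units ≡ 7, 3 (mod 8); ε·ε+αω+βω = 1·1+-2·1+-2·0 ≡ 1  ⇒  (a,b)_2 = -1.
v=∞: -230945 < 0 and 11 > 0  ⇒  (a,b)_∞ = +1.
v=7: a=7^0·(≡3), b=7^2·(≡4) mod 7; (3|7)=-1, (4|7)=+1; (−1)^{0·2·3}·(-1)^2·(+1)^0 = +1.
v=13: a=13^3·(≡2), b=13^0·(≡2) mod 13; (2|13)=-1, (2|13)=-1; (−1)^{3·0·6}·(-1)^0·(-1)^3 = -1.
v=3: a=3^0·(≡1), b=3^-4·(≡2) mod 3; (1|3)=+1, (2|3)=-1; (−1)^{0·-4·1}·(+1)^-4·(-1)^0 = +1.
(-230945, 11 / ℚ) ramifies at {2, 11, 13, 17}: a division algebra.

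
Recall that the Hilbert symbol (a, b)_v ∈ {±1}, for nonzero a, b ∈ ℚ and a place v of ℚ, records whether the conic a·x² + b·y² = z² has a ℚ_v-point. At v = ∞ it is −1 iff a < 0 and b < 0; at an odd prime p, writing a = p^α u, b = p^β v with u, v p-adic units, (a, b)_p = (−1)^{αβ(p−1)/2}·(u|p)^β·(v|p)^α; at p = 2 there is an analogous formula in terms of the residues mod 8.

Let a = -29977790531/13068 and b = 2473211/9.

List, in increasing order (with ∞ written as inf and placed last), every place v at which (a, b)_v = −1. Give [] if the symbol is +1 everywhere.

Mod squares: a ≡ -897, b ≡ 6851. Check v ∈ {∞, 2, 3, 11, 13, 17, 19, 23, 31}.
v=13: a=13^1·(≡9), b=13^1·(≡2) mod 13; (9|13)=+1, (2|13)=-1; (−1)^{1·1·6}·(+1)^1·(-1)^1 = -1.
v=3: a=3^-3·(≡1), b=3^-2·(≡2) mod 3; (1|3)=+1, (2|3)=-1; (−1)^{-3·-2·1}·(+1)^-2·(-1)^-3 = -1.
v=23: a=23^1·(≡22), b=23^0·(≡10) mod 23; (22|23)=-1, (10|23)=-1; (−1)^{1·0·11}·(-1)^0·(-1)^1 = -1.
v=∞: -897 < 0 and 6851 > 0  ⇒  (a,b)_∞ = +1.
v=2: v_2(a)=-2, v_2(b)=0; units ≡ 7, 3 (mod 8); ε·ε+αω+βω = 1·1+-2·1+0·0 ≡ 1  ⇒  (a,b)_2 = -1.
v=31: a=31^2·(≡20), b=31^1·(≡2) mod 31; (20|31)=+1, (2|31)=+1; (−1)^{2·1·15}·(+1)^1·(+1)^2 = +1.
v=19: a=19^2·(≡2), b=19^2·(≡16) mod 19; (2|19)=-1, (16|19)=+1; (−1)^{2·2·9}·(-1)^2·(+1)^2 = +1.
v=11: a=11^-2·(≡9), b=11^0·(≡9) mod 11; (9|11)=+1, (9|11)=+1; (−1)^{-2·0·5}·(+1)^0·(+1)^-2 = +1.
v=17: a=17^2·(≡4), b=17^1·(≡11) mod 17; (4|17)=+1, (11|17)=-1; (−1)^{2·1·8}·(+1)^1·(-1)^2 = +1.
|Ram(-897, 6851)| = 4, even; anisotropic at {2, 3, 13, 23}.

[2, 3, 13, 23]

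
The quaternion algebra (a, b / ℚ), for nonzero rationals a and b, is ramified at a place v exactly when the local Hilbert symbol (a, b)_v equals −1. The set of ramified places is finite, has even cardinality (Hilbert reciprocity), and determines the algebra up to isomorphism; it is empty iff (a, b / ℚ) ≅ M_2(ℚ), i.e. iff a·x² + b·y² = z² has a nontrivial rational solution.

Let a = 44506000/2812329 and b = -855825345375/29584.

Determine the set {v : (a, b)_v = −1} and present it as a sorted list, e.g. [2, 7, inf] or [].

[13, 23]

(a, b) ≡ (385, -49335) mod (ℚ^×)²; places V = {2, 3, 5, 7, 11, 13, 17, 23, 43, ∞}.
(a,b)_13: α=-2, u≡6; β=1, v≡10 (mod 13); (6|13)=-1, (10|13)=+1; sign (−1)^0·-1^1·+1^-2 = -1.
(a,b)_3: α=-2, u≡1; β=1, v≡1 (mod 3); (1|3)=+1, (1|3)=+1; sign (−1)^0·+1^1·+1^-2 = +1.
(a,b)_5: α=3, u≡2; β=3, v≡3 (mod 5); (2|5)=-1, (3|5)=-1; sign (−1)^0·-1^3·-1^3 = +1.
(a,b)_11: α=1, u≡8; β=1, v≡3 (mod 11); (8|11)=-1, (3|11)=+1; sign (−1)^1·-1^1·+1^1 = +1.
(a,b)_17: α=2, u≡7; β=2, v≡9 (mod 17); (7|17)=-1, (9|17)=+1; sign (−1)^0·-1^2·+1^2 = +1.
(a,b)_∞: sgn(385)=+, sgn(-49335)=−, so +1.
(a,b)_23: α=0, u≡20; β=1, v≡19 (mod 23); (20|23)=-1, (19|23)=-1; sign (−1)^0·-1^1·-1^0 = -1.
(a,b)_43: α=-2, u≡41; β=-2, v≡33 (mod 43); (41|43)=+1, (33|43)=-1; sign (−1)^0·+1^-2·-1^-2 = +1.
(a,b)_7: α=1, u≡6; β=4, v≡4 (mod 7); (6|7)=-1, (4|7)=+1; sign (−1)^0·-1^4·+1^1 = +1.
(a,b)_2: α=4, β=-4; u≡1, v≡1 (mod 8); ε(u)ε(v)=0·0, αω(v)=4·0, βω(u)=-4·0; sum ≡ 0  ⇒  +1.
Ram(385, -49335) = {13, 23}; no ℚ_13-point on the conic.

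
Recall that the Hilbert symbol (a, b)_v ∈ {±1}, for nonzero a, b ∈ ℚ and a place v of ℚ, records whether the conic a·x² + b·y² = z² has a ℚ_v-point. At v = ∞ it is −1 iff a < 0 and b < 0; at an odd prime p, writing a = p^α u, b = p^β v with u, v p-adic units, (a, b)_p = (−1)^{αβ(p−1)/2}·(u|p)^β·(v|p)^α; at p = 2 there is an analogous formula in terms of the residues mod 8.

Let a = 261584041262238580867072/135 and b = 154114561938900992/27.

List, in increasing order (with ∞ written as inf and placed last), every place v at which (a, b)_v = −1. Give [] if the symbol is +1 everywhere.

Mod squares: a ≡ 18232771830, b ≡ 72726. Check v ∈ {∞, 2, 3, 5, 7, 11, 13, 17, 19, 23, 29, 31}.
v=2: v_2(a)=23, v_2(b)=11; units ≡ 3, 3 (mod 8); ε·ε+αω+βω = 1·1+23·1+11·1 ≡ 1  ⇒  (a,b)_2 = -1.
v=5: a=5^-1·(≡1), b=5^0·(≡1) mod 5; (1|5)=+1, (1|5)=+1; (−1)^{-1·0·2}·(+1)^0·(+1)^-1 = +1.
v=∞: 18232771830 > 0 and 72726 > 0  ⇒  (a,b)_∞ = +1.
v=31: a=31^1·(≡27), b=31^1·(≡21) mod 31; (27|31)=-1, (21|31)=-1; (−1)^{1·1·15}·(-1)^1·(-1)^1 = -1.
v=29: a=29^3·(≡19), b=29^2·(≡4) mod 29; (19|29)=-1, (4|29)=+1; (−1)^{3·2·14}·(-1)^2·(+1)^3 = +1.
v=11: a=11^0·(≡1), b=11^2·(≡5) mod 11; (1|11)=+1, (5|11)=+1; (−1)^{0·2·5}·(+1)^2·(+1)^0 = +1.
v=3: a=3^-3·(≡2), b=3^-3·(≡2) mod 3; (2|3)=-1, (2|3)=-1; (−1)^{-3·-3·1}·(-1)^-3·(-1)^-3 = -1.
v=23: a=23^1·(≡3), b=23^1·(≡22) mod 23; (3|23)=+1, (22|23)=-1; (−1)^{1·1·11}·(+1)^1·(-1)^1 = +1.
v=7: a=7^1·(≡1), b=7^0·(≡5) mod 7; (1|7)=+1, (5|7)=-1; (−1)^{1·0·3}·(+1)^0·(-1)^1 = -1.
v=17: a=17^1·(≡8), b=17^1·(≡7) mod 17; (8|17)=+1, (7|17)=-1; (−1)^{1·1·8}·(+1)^1·(-1)^1 = -1.
v=19: a=19^3·(≡3), b=19^2·(≡3) mod 19; (3|19)=-1, (3|19)=-1; (−1)^{3·2·9}·(-1)^2·(-1)^3 = -1.
v=13: a=13^3·(≡2), b=13^2·(≡3) mod 13; (2|13)=-1, (3|13)=+1; (−1)^{3·2·6}·(-1)^2·(+1)^3 = +1.
|Ram(18232771830, 72726)| = 6, even; anisotropic at {2, 3, 7, 17, 19, 31}.

[2, 3, 7, 17, 19, 31]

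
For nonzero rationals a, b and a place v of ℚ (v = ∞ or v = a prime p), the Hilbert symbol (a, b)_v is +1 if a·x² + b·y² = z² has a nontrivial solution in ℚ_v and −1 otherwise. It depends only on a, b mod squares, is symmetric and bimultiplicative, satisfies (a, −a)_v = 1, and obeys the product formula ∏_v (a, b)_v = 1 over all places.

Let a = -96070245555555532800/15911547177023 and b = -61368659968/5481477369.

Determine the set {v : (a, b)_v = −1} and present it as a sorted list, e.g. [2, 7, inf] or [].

Mod squares: a ≡ -12121, b ≡ -7. Check v ∈ {∞, 2, 3, 5, 7, 11, 17, 19, 23, 29, 31, 37, 43}.
v=23: a=23^-3·(≡1), b=23^-2·(≡16) mod 23; (1|23)=+1, (16|23)=+1; (−1)^{-3·-2·11}·(+1)^-2·(+1)^-3 = +1.
v=5: a=5^2·(≡1), b=5^0·(≡3) mod 5; (1|5)=+1, (3|5)=-1; (−1)^{2·0·2}·(+1)^0·(-1)^2 = +1.
v=19: a=19^4·(≡7), b=19^2·(≡10) mod 19; (7|19)=+1, (10|19)=-1; (−1)^{4·2·9}·(+1)^2·(-1)^4 = +1.
v=29: a=29^-4·(≡5), b=29^-2·(≡13) mod 29; (5|29)=+1, (13|29)=+1; (−1)^{-4·-2·14}·(+1)^-2·(+1)^-4 = +1.
v=3: a=3^2·(≡2), b=3^-2·(≡2) mod 3; (2|3)=-1, (2|3)=-1; (−1)^{2·-2·1}·(-1)^-2·(-1)^2 = +1.
v=2: v_2(a)=20, v_2(b)=12; units ≡ 7, 1 (mod 8); ε·ε+αω+βω = 1·0+20·0+12·0 ≡ 0  ⇒  (a,b)_2 = +1.
v=∞: -12121 < 0 and -7 < 0  ⇒  (a,b)_∞ = -1.
v=17: a=17^1·(≡4), b=17^0·(≡6) mod 17; (4|17)=+1, (6|17)=-1; (−1)^{1·0·8}·(+1)^0·(-1)^1 = -1.
v=43: a=43^-2·(≡37), b=43^0·(≡24) mod 43; (37|43)=-1, (24|43)=+1; (−1)^{-2·0·21}·(-1)^0·(+1)^-2 = +1.
v=11: a=11^2·(≡4), b=11^2·(≡1) mod 11; (4|11)=+1, (1|11)=+1; (−1)^{2·2·5}·(+1)^2·(+1)^2 = +1.
v=7: a=7^2·(≡3), b=7^3·(≡5) mod 7; (3|7)=-1, (5|7)=-1; (−1)^{2·3·3}·(-1)^3·(-1)^2 = -1.
v=31: a=31^1·(≡23), b=31^0·(≡22) mod 31; (23|31)=-1, (22|31)=-1; (−1)^{1·0·15}·(-1)^0·(-1)^1 = -1.
v=37: a=37^0·(≡18), b=37^-2·(≡10) mod 37; (18|37)=-1, (10|37)=+1; (−1)^{0·-2·18}·(-1)^-2·(+1)^0 = +1.
|Ram(-12121, -7)| = 4, even; anisotropic at {7, 17, 31, ∞}.

[7, 17, 31, inf]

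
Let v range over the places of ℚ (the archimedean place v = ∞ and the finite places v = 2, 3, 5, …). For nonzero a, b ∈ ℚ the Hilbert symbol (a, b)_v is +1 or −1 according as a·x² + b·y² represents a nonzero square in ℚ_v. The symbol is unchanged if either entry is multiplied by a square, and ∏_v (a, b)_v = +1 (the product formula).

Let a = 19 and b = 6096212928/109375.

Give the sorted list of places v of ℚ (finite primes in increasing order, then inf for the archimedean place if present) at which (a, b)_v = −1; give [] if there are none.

[7, 13]

Mod squares: a ≡ 19, b ≡ 1729. Check v ∈ {∞, 2, 3, 5, 7, 13, 19, 23}.
v=2: v_2(a)=0, v_2(b)=6; units ≡ 3, 1 (mod 8); ε·ε+αω+βω = 1·0+0·0+6·1 ≡ 0  ⇒  (a,b)_2 = +1.
v=5: a=5^0·(≡4), b=5^-6·(≡4) mod 5; (4|5)=+1, (4|5)=+1; (−1)^{0·-6·2}·(+1)^-6·(+1)^0 = +1.
v=19: a=19^1·(≡1), b=19^1·(≡18) mod 19; (1|19)=+1, (18|19)=-1; (−1)^{1·1·9}·(+1)^1·(-1)^1 = +1.
v=23: a=23^0·(≡19), b=23^2·(≡2) mod 23; (19|23)=-1, (2|23)=+1; (−1)^{0·2·11}·(-1)^2·(+1)^0 = +1.
v=7: a=7^0·(≡5), b=7^-1·(≡1) mod 7; (5|7)=-1, (1|7)=+1; (−1)^{0·-1·3}·(-1)^-1·(+1)^0 = -1.
v=13: a=13^0·(≡6), b=13^1·(≡4) mod 13; (6|13)=-1, (4|13)=+1; (−1)^{0·1·6}·(-1)^1·(+1)^0 = -1.
v=∞: 19 > 0 and 1729 > 0  ⇒  (a,b)_∞ = +1.
v=3: a=3^0·(≡1), b=3^6·(≡1) mod 3; (1|3)=+1, (1|3)=+1; (−1)^{0·6·1}·(+1)^6·(+1)^0 = +1.
Ram(19, 1729) = {7, 13}; no ℚ_7-point on the conic.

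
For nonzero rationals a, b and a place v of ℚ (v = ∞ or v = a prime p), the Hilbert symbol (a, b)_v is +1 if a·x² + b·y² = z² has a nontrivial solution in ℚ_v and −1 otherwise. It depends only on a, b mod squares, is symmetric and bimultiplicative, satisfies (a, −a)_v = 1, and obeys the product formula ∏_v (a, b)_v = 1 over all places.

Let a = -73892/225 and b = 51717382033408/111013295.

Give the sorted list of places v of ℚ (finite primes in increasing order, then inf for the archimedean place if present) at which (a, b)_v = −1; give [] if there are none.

[2, 5, 13, 19]

(a, b) ≡ (-377, 3515) mod (ℚ^×)²; places V = {2, 3, 5, 7, 13, 19, 23, 29, 37, 47, ∞}.
(a,b)_23: α=0, u≡17; β=-2, v≡19 (mod 23); (17|23)=-1, (19|23)=-1; sign (−1)^0·-1^-2·-1^0 = +1.
(a,b)_7: α=2, u≡4; β=4, v≡2 (mod 7); (4|7)=+1, (2|7)=+1; sign (−1)^0·+1^4·+1^2 = +1.
(a,b)_13: α=1, u≡9; β=2, v≡11 (mod 13); (9|13)=+1, (11|13)=-1; sign (−1)^0·+1^2·-1^1 = -1.
(a,b)_∞: sgn(-377)=−, sgn(3515)=+, so +1.
(a,b)_47: α=0, u≡29; β=-2, v≡8 (mod 47); (29|47)=-1, (8|47)=+1; sign (−1)^0·-1^-2·+1^0 = +1.
(a,b)_3: α=-2, u≡1; β=0, v≡2 (mod 3); (1|3)=+1, (2|3)=-1; sign (−1)^0·+1^0·-1^-2 = +1.
(a,b)_29: α=1, u≡16; β=2, v≡6 (mod 29); (16|29)=+1, (6|29)=+1; sign (−1)^0·+1^2·+1^1 = +1.
(a,b)_2: α=2, β=12; u≡7, v≡3 (mod 8); ε(u)ε(v)=1·1, αω(v)=2·1, βω(u)=12·0; sum ≡ 1  ⇒  -1.
(a,b)_5: α=-2, u≡2; β=-1, v≡2 (mod 5); (2|5)=-1, (2|5)=-1; sign (−1)^0·-1^-1·-1^-2 = -1.
(a,b)_19: α=0, u≡13; β=-1, v≡10 (mod 19); (13|19)=-1, (10|19)=-1; sign (−1)^0·-1^-1·-1^0 = -1.
(a,b)_37: α=0, u≡36; β=1, v≡7 (mod 37); (36|37)=+1, (7|37)=+1; sign (−1)^0·+1^1·+1^0 = +1.
|Ram(-377, 3515)| = 4, even; anisotropic at {2, 5, 13, 19}.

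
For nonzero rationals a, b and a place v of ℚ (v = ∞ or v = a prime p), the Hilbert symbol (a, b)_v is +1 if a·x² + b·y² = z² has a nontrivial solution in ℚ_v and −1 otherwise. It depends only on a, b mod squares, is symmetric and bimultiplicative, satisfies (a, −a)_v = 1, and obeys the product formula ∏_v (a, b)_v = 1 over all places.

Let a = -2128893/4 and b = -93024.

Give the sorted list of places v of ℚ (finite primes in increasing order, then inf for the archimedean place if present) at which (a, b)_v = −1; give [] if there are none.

Mod squares: a ≡ -12597, b ≡ -646. Check v ∈ {∞, 2, 3, 13, 17, 19}.
v=∞: -12597 < 0 and -646 < 0  ⇒  (a,b)_∞ = -1.
v=3: a=3^1·(≡1), b=3^2·(≡2) mod 3; (1|3)=+1, (2|3)=-1; (−1)^{1·2·1}·(+1)^2·(-1)^1 = -1.
v=19: a=19^1·(≡18), b=19^1·(≡6) mod 19; (18|19)=-1, (6|19)=+1; (−1)^{1·1·9}·(-1)^1·(+1)^1 = +1.
v=2: v_2(a)=-2, v_2(b)=5; units ≡ 3, 5 (mod 8); ε·ε+αω+βω = 1·0+-2·1+5·1 ≡ 1  ⇒  (a,b)_2 = -1.
v=13: a=13^3·(≡8), b=13^0·(≡4) mod 13; (8|13)=-1, (4|13)=+1; (−1)^{3·0·6}·(-1)^0·(+1)^3 = +1.
v=17: a=17^1·(≡11), b=17^1·(≡2) mod 17; (11|17)=-1, (2|17)=+1; (−1)^{1·1·8}·(-1)^1·(+1)^1 = -1.
|Ram(-12597, -646)| = 4, even; anisotropic at {2, 3, 17, ∞}.

[2, 3, 17, inf]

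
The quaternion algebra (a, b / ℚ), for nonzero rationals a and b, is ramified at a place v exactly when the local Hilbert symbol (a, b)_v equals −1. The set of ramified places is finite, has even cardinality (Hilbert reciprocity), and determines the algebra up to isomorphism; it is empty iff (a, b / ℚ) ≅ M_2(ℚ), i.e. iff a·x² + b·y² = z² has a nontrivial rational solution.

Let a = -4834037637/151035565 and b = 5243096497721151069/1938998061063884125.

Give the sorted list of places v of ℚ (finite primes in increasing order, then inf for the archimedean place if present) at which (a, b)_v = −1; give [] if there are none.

(a, b) ≡ (-3335145, 101065) mod (ℚ^×)²; places V = {2, 3, 5, 7, 11, 13, 17, 29, 31, 41, 43, ∞}.
(a,b)_41: α=1, u≡20; β=1, v≡4 (mod 41); (20|41)=+1, (4|41)=+1; sign (−1)^0·+1^1·+1^1 = +1.
(a,b)_11: α=1, u≡3; β=2, v≡10 (mod 11); (3|11)=+1, (10|11)=-1; sign (−1)^0·+1^2·-1^1 = -1.
(a,b)_31: α=-2, u≡6; β=-4, v≡5 (mod 31); (6|31)=-1, (5|31)=+1; sign (−1)^0·-1^-4·+1^-2 = +1.
(a,b)_3: α=7, u≡1; β=12, v≡1 (mod 3); (1|3)=+1, (1|3)=+1; sign (−1)^0·+1^12·+1^7 = +1.
(a,b)_43: α=-2, u≡17; β=-4, v≡14 (mod 43); (17|43)=+1, (14|43)=+1; sign (−1)^0·+1^-4·+1^-2 = +1.
(a,b)_5: α=-1, u≡1; β=-3, v≡3 (mod 5); (1|5)=+1, (3|5)=-1; sign (−1)^0·+1^-3·-1^-1 = -1.
(a,b)_∞: sgn(-3335145)=−, sgn(101065)=+, so +1.
(a,b)_29: α=1, u≡13; β=1, v≡20 (mod 29); (13|29)=+1, (20|29)=+1; sign (−1)^0·+1^1·+1^1 = +1.
(a,b)_13: α=2, u≡2; β=4, v≡10 (mod 13); (2|13)=-1, (10|13)=+1; sign (−1)^0·-1^4·+1^2 = +1.
(a,b)_7: α=0, u≡6; β=4, v≡3 (mod 7); (6|7)=-1, (3|7)=-1; sign (−1)^0·-1^4·-1^0 = +1.
(a,b)_17: α=-1, u≡7; β=-3, v≡10 (mod 17); (7|17)=-1, (10|17)=-1; sign (−1)^0·-1^-3·-1^-1 = +1.
(a,b)_2: α=0, β=0; u≡7, v≡1 (mod 8); ε(u)ε(v)=1·0, αω(v)=0·0, βω(u)=0·0; sum ≡ 0  ⇒  +1.
|Ram(-3335145, 101065)| = 2, even; anisotropic at {5, 11}.

[5, 11]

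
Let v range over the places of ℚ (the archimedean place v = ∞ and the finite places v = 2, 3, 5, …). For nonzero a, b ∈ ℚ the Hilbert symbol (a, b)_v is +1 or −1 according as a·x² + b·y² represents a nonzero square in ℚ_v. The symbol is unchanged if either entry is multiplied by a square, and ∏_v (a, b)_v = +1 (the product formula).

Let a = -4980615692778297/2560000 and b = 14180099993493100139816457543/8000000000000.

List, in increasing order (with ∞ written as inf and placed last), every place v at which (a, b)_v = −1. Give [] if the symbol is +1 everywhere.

Mod squares: a ≡ -377, b ≡ 2046. Check v ∈ {∞, 2, 3, 5, 11, 13, 17, 19, 29, 31}.
v=13: a=13^1·(≡12), b=13^4·(≡5) mod 13; (12|13)=+1, (5|13)=-1; (−1)^{1·4·6}·(+1)^4·(-1)^1 = -1.
v=17: a=17^2·(≡14), b=17^2·(≡10) mod 17; (14|17)=-1, (10|17)=-1; (−1)^{2·2·8}·(-1)^2·(-1)^2 = +1.
v=5: a=5^-4·(≡3), b=5^-12·(≡1) mod 5; (3|5)=-1, (1|5)=+1; (−1)^{-4·-12·2}·(-1)^-12·(+1)^-4 = +1.
v=29: a=29^1·(≡23), b=29^2·(≡24) mod 29; (23|29)=+1, (24|29)=+1; (−1)^{1·2·14}·(+1)^2·(+1)^1 = +1.
v=3: a=3^2·(≡1), b=3^3·(≡1) mod 3; (1|3)=+1, (1|3)=+1; (−1)^{2·3·1}·(+1)^3·(+1)^2 = +1.
v=11: a=11^4·(≡7), b=11^7·(≡7) mod 11; (7|11)=-1, (7|11)=-1; (−1)^{4·7·5}·(-1)^7·(-1)^4 = -1.
v=∞: -377 < 0 and 2046 > 0  ⇒  (a,b)_∞ = +1.
v=31: a=31^2·(≡11), b=31^3·(≡28) mod 31; (11|31)=-1, (28|31)=+1; (−1)^{2·3·15}·(-1)^3·(+1)^2 = -1.
v=2: v_2(a)=-12, v_2(b)=-15; units ≡ 7, 7 (mod 8); ε·ε+αω+βω = 1·1+-12·0+-15·0 ≡ 1  ⇒  (a,b)_2 = -1.
v=19: a=19^2·(≡14), b=19^4·(≡10) mod 19; (14|19)=-1, (10|19)=-1; (−1)^{2·4·9}·(-1)^4·(-1)^2 = +1.
Ram(-377, 2046) = {2, 11, 13, 31}; no ℚ_2-point on the conic.

[2, 11, 13, 31]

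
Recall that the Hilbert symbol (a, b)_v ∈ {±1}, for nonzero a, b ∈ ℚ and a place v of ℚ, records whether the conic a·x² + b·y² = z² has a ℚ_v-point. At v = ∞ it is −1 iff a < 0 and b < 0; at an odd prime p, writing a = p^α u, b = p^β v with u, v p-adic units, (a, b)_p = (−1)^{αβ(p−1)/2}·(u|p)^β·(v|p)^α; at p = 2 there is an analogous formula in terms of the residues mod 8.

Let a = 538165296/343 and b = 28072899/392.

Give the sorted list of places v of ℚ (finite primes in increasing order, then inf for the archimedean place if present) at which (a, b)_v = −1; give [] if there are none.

[2, 17]

(a, b) ≡ (322973, 693158) mod (ℚ^×)²; places V = {2, 3, 7, 17, 19, 29, 37, 43, ∞}.
(a,b)_29: α=1, u≡28; β=1, v≡22 (mod 29); (28|29)=+1, (22|29)=+1; sign (−1)^0·+1^1·+1^1 = +1.
(a,b)_19: α=0, u≡5; β=1, v≡2 (mod 19); (5|19)=+1, (2|19)=-1; sign (−1)^0·+1^1·-1^0 = +1.
(a,b)_37: α=1, u≡16; β=1, v≡12 (mod 37); (16|37)=+1, (12|37)=+1; sign (−1)^0·+1^1·+1^1 = +1.
(a,b)_7: α=-3, u≡4; β=-2, v≡1 (mod 7); (4|7)=+1, (1|7)=+1; sign (−1)^0·+1^-2·+1^-3 = +1.
(a,b)_43: α=1, u≡22; β=0, v≡1 (mod 43); (22|43)=-1, (1|43)=+1; sign (−1)^0·-1^0·+1^1 = +1.
(a,b)_2: α=4, β=-3; u≡5, v≡3 (mod 8); ε(u)ε(v)=0·1, αω(v)=4·1, βω(u)=-3·1; sum ≡ 1  ⇒  -1.
(a,b)_∞: sgn(322973)=+, sgn(693158)=+, so +1.
(a,b)_17: α=0, u≡12; β=1, v≡1 (mod 17); (12|17)=-1, (1|17)=+1; sign (−1)^0·-1^1·+1^0 = -1.
(a,b)_3: α=6, u≡2; β=4, v≡2 (mod 3); (2|3)=-1, (2|3)=-1; sign (−1)^0·-1^4·-1^6 = +1.
Ram(322973, 693158) = {2, 17}; no ℚ_2-point on the conic.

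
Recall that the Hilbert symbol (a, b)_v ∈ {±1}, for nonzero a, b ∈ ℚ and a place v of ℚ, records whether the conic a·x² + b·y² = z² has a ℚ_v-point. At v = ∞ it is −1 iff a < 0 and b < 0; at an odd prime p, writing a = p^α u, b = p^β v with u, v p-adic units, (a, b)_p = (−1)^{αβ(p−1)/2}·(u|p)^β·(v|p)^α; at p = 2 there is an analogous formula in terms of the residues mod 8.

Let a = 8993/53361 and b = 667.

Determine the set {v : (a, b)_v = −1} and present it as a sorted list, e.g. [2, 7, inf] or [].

Mod squares: a ≡ 17, b ≡ 667. Check v ∈ {∞, 2, 3, 7, 11, 17, 23, 29}.
v=11: a=11^-2·(≡6), b=11^0·(≡7) mod 11; (6|11)=-1, (7|11)=-1; (−1)^{-2·0·5}·(-1)^0·(-1)^-2 = +1.
v=∞: 17 > 0 and 667 > 0  ⇒  (a,b)_∞ = +1.
v=7: a=7^-2·(≡3), b=7^0·(≡2) mod 7; (3|7)=-1, (2|7)=+1; (−1)^{-2·0·3}·(-1)^0·(+1)^-2 = +1.
v=2: v_2(a)=0, v_2(b)=0; units ≡ 1, 3 (mod 8); ε·ε+αω+βω = 0·1+0·1+0·0 ≡ 0  ⇒  (a,b)_2 = +1.
v=29: a=29^0·(≡3), b=29^1·(≡23) mod 29; (3|29)=-1, (23|29)=+1; (−1)^{0·1·14}·(-1)^1·(+1)^0 = -1.
v=3: a=3^-2·(≡2), b=3^0·(≡1) mod 3; (2|3)=-1, (1|3)=+1; (−1)^{-2·0·1}·(-1)^0·(+1)^-2 = +1.
v=23: a=23^2·(≡17), b=23^1·(≡6) mod 23; (17|23)=-1, (6|23)=+1; (−1)^{2·1·11}·(-1)^1·(+1)^2 = -1.
v=17: a=17^1·(≡16), b=17^0·(≡4) mod 17; (16|17)=+1, (4|17)=+1; (−1)^{1·0·8}·(+1)^0·(+1)^1 = +1.
(17, 667 / ℚ) ramifies at {23, 29}: a division algebra.

[23, 29]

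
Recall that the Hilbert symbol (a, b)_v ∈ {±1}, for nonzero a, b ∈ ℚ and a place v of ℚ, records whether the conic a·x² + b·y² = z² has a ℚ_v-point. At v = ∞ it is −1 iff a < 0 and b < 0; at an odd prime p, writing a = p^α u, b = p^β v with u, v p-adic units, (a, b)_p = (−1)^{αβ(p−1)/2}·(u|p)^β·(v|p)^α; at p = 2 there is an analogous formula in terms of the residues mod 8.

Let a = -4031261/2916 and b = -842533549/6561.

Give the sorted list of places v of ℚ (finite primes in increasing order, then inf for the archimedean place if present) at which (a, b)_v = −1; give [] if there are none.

[2, 11, 37, inf]

(a, b) ≡ (-13949, -2915341) mod (ℚ^×)²; places V = {2, 3, 11, 13, 17, 19, 29, 37, ∞}.
(a,b)_29: α=1, u≡21; β=1, v≡27 (mod 29); (21|29)=-1, (27|29)=-1; sign (−1)^0·-1^1·-1^1 = +1.
(a,b)_11: α=0, u≡8; β=1, v≡4 (mod 11); (8|11)=-1, (4|11)=+1; sign (−1)^0·-1^1·+1^0 = -1.
(a,b)_3: α=-6, u≡1; β=-8, v≡2 (mod 3); (1|3)=+1, (2|3)=-1; sign (−1)^0·+1^-8·-1^-6 = +1.
(a,b)_37: α=1, u≡30; β=1, v≡24 (mod 37); (30|37)=+1, (24|37)=-1; sign (−1)^0·+1^1·-1^1 = -1.
(a,b)_13: α=1, u≡11; β=1, v≡2 (mod 13); (11|13)=-1, (2|13)=-1; sign (−1)^0·-1^1·-1^1 = +1.
(a,b)_17: α=2, u≡16; β=2, v≡11 (mod 17); (16|17)=+1, (11|17)=-1; sign (−1)^0·+1^2·-1^2 = +1.
(a,b)_19: α=0, u≡5; β=1, v≡16 (mod 19); (5|19)=+1, (16|19)=+1; sign (−1)^0·+1^1·+1^0 = +1.
(a,b)_∞: sgn(-13949)=−, sgn(-2915341)=−, so -1.
(a,b)_2: α=-2, β=0; u≡3, v≡3 (mod 8); ε(u)ε(v)=1·1, αω(v)=-2·1, βω(u)=0·1; sum ≡ 1  ⇒  -1.
|Ram(-13949, -2915341)| = 4, even; anisotropic at {2, 11, 37, ∞}.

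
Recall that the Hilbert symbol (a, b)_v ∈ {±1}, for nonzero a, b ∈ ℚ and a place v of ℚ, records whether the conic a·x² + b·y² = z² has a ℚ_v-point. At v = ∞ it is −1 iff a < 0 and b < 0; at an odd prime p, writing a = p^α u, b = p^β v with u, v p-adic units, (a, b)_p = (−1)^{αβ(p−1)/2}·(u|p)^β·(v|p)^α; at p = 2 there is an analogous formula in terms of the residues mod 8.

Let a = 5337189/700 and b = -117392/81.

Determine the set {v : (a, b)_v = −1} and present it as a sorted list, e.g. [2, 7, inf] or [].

Mod squares: a ≡ 203, b ≡ -7337. Check v ∈ {∞, 2, 3, 5, 7, 11, 13, 23, 29}.
v=11: a=11^2·(≡3), b=11^1·(≡5) mod 11; (3|11)=+1, (5|11)=+1; (−1)^{2·1·5}·(+1)^1·(+1)^2 = +1.
v=29: a=29^1·(≡9), b=29^1·(≡27) mod 29; (9|29)=+1, (27|29)=-1; (−1)^{1·1·14}·(+1)^1·(-1)^1 = -1.
v=13: a=13^2·(≡11), b=13^0·(≡8) mod 13; (11|13)=-1, (8|13)=-1; (−1)^{2·0·6}·(-1)^0·(-1)^2 = +1.
v=5: a=5^-2·(≡3), b=5^0·(≡3) mod 5; (3|5)=-1, (3|5)=-1; (−1)^{-2·0·2}·(-1)^0·(-1)^-2 = +1.
v=∞: 203 > 0 and -7337 < 0  ⇒  (a,b)_∞ = +1.
v=23: a=23^0·(≡20), b=23^1·(≡4) mod 23; (20|23)=-1, (4|23)=+1; (−1)^{0·1·11}·(-1)^1·(+1)^0 = -1.
v=2: v_2(a)=-2, v_2(b)=4; units ≡ 3, 7 (mod 8); ε·ε+αω+βω = 1·1+-2·0+4·1 ≡ 1  ⇒  (a,b)_2 = -1.
v=7: a=7^-1·(≡2), b=7^0·(≡3) mod 7; (2|7)=+1, (3|7)=-1; (−1)^{-1·0·3}·(+1)^0·(-1)^-1 = -1.
v=3: a=3^2·(≡2), b=3^-4·(≡1) mod 3; (2|3)=-1, (1|3)=+1; (−1)^{2·-4·1}·(-1)^-4·(+1)^2 = +1.
|Ram(203, -7337)| = 4, even; anisotropic at {2, 7, 23, 29}.

[2, 7, 23, 29]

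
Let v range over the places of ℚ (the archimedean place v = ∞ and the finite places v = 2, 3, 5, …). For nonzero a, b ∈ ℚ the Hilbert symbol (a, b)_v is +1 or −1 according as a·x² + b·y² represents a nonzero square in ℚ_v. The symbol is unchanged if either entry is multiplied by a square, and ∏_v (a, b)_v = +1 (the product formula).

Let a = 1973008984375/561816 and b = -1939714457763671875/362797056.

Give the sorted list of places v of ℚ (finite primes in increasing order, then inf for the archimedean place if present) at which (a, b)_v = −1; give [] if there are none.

(a, b) ≡ (1482, -114) mod (ℚ^×)²; places V = {2, 3, 5, 11, 13, 17, 19, ∞}.
(a,b)_5: α=8, u≡3; β=12, v≡1 (mod 5); (3|5)=-1, (1|5)=+1; sign (−1)^0·-1^12·+1^8 = +1.
(a,b)_2: α=-3, β=-11; u≡5, v≡7 (mod 8); ε(u)ε(v)=0·1, αω(v)=-3·0, βω(u)=-11·1; sum ≡ 1  ⇒  -1.
(a,b)_∞: sgn(1482)=+, sgn(-114)=−, so +1.
(a,b)_3: α=-5, u≡2; β=-11, v≡1 (mod 3); (2|3)=-1, (1|3)=+1; sign (−1)^1·-1^-11·+1^-5 = +1.
(a,b)_11: α=2, u≡7; β=4, v≡2 (mod 11); (7|11)=-1, (2|11)=-1; sign (−1)^0·-1^4·-1^2 = +1.
(a,b)_17: α=-2, u≡3; β=0, v≡14 (mod 17); (3|17)=-1, (14|17)=-1; sign (−1)^0·-1^0·-1^-2 = +1.
(a,b)_13: α=3, u≡3; β=4, v≡9 (mod 13); (3|13)=+1, (9|13)=+1; sign (−1)^0·+1^4·+1^3 = +1.
(a,b)_19: α=1, u≡14; β=1, v≡14 (mod 19); (14|19)=-1, (14|19)=-1; sign (−1)^1·-1^1·-1^1 = -1.
Ram(1482, -114) = {2, 19}; no ℚ_2-point on the conic.

[2, 19]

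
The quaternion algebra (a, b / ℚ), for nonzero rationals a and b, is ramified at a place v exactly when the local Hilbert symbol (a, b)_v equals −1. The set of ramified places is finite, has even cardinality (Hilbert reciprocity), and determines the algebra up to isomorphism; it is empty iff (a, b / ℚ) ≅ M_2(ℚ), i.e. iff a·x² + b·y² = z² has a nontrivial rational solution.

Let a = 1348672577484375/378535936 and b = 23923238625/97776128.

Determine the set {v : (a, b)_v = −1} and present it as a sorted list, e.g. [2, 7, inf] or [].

[]

Mod squares: a ≡ 31, b ≡ 139810. Check v ∈ {∞, 2, 3, 5, 11, 13, 19, 23, 31, 41}.
v=∞: 31 > 0 and 139810 > 0  ⇒  (a,b)_∞ = +1.
v=19: a=19^-2·(≡13), b=19^-2·(≡15) mod 19; (13|19)=-1, (15|19)=-1; (−1)^{-2·-2·9}·(-1)^-2·(-1)^-2 = +1.
v=3: a=3^4·(≡1), b=3^4·(≡1) mod 3; (1|3)=+1, (1|3)=+1; (−1)^{4·4·1}·(+1)^4·(+1)^4 = +1.
v=31: a=31^1·(≡9), b=31^1·(≡6) mod 31; (9|31)=+1, (6|31)=-1; (−1)^{1·1·15}·(+1)^1·(-1)^1 = +1.
v=13: a=13^2·(≡6), b=13^2·(≡5) mod 13; (6|13)=-1, (5|13)=-1; (−1)^{2·2·6}·(-1)^2·(-1)^2 = +1.
v=2: v_2(a)=-20, v_2(b)=-9; units ≡ 7, 1 (mod 8); ε·ε+αω+βω = 1·0+-20·0+-9·0 ≡ 0  ⇒  (a,b)_2 = +1.
v=11: a=11^2·(≡5), b=11^1·(≡1) mod 11; (5|11)=+1, (1|11)=+1; (−1)^{2·1·5}·(+1)^1·(+1)^2 = +1.
v=23: a=23^0·(≡9), b=23^-2·(≡16) mod 23; (9|23)=+1, (16|23)=+1; (−1)^{0·-2·11}·(+1)^-2·(+1)^0 = +1.
v=5: a=5^6·(≡4), b=5^3·(≡3) mod 5; (4|5)=+1, (3|5)=-1; (−1)^{6·3·2}·(+1)^3·(-1)^6 = +1.
v=41: a=41^2·(≡9), b=41^1·(≡3) mod 41; (9|41)=+1, (3|41)=-1; (−1)^{2·1·20}·(+1)^1·(-1)^2 = +1.
Every local symbol is +1, so the conic 31·x² + 139810·y² = z² has ℚ_v-points for all v and hence a ℚ-point; (a, b / ℚ) ≅ M_2(ℚ).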